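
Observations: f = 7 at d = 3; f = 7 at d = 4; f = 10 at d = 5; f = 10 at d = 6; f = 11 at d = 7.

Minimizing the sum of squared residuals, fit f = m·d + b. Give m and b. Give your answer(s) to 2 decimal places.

Forming XᵀX = [[135, 25]; [25, 5]] and Xᵀf = [236, 45]ᵀ gives XᵀX·[m, b]ᵀ = Xᵀf.
Eliminating b: 5·(row 1) − 25·(row 2) gives 50·m = 5·236 − 25·45 = 55, so m = 11/10.
Then b = (45 − 25·(11/10))/5 = 7/2.

m = 1.10, b = 3.50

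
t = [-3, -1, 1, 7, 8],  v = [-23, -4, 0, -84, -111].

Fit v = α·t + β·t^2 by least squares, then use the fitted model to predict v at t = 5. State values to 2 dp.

Entries of XᵀX: Σt·t = 124, Σt·t^2 = 828, Σt^2·t^2 = 6580.
Moment sums: Σt·v = -1403, Σt^2·v = -11431.
Normal equations: [[124, 828]; [828, 6580]]·[α, β]ᵀ = [-1403, -11431]ᵀ.
Eliminating β: 6580·(row 1) − 828·(row 2) gives 130336·α = 6580·(-1403) − 828·(-11431) = 233128, so α = 29141/16292.
Then β = ((-11431) − 828·(29141/16292))/6580 = -15985/8146.
At t = 5: v̂ = (29141/16292)·(5) + (-15985/8146)·(25) = -653545/16292.

v̂ = -40.11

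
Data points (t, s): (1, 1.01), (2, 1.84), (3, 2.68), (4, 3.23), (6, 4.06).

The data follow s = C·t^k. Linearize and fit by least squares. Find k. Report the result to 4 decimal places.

k = 0.7914

Let Y = ln s. Fitting Y = k·ln t + ln C by least squares:
AᵀA = [[6.8196, 4.9698]; [4.9698, 5]], rhs = [5.6417, 4.1792]ᵀ  (here Σln t = 4.9698, Σ(ln t)² = 6.8196, Σln s = 4.1792, Σln t·ln s = 5.6417).
Δ = 6.8196·5 − (4.9698)² = 9.3990; k = (5.6417·5 − 4.9698·4.1792)/9.3990 = 0.79142, ln C = (6.8196·4.1792 − 4.9698·5.6417)/9.3990 = 0.04920.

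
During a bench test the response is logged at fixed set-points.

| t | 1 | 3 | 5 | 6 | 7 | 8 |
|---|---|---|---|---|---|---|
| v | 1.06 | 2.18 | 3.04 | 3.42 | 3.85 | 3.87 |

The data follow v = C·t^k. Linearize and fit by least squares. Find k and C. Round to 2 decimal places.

Linearized form: ln v = k·ln t + ln C. From the 6 transformed points,
Σln t = 8.5252, Σ(ln t)² = 15.1183, Σln v = 5.8804, Σln t·ln v = 10.2861.
Equations: 15.1183·k + 8.5252·ln C = 10.2861;  8.5252·k + 6·ln C = 5.8804.
Δ = 15.1183·6 − (8.5252)² = 18.0313; k = (10.2861·6 − 8.5252·5.8804)/18.0313 = 0.64250, ln C = (15.1183·5.8804 − 8.5252·10.2861)/18.0313 = 0.06717, so C = exp(0.06717) = 1.06948.

k = 0.64, C = 1.07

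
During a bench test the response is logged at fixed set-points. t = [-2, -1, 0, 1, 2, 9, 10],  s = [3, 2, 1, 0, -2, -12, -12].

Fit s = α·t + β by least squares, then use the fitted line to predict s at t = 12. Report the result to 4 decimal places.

ŝ = -15.2254

Entries of MᵀM: Σt·t = 191, Σt = 19, Σ1 = 7.
For Mᵀs: Σt·s = -240, Σs = -20.
Eliminating β: 7·(row 1) − 19·(row 2) gives 976·α = 7·(-240) − 19·(-20) = -1300, so α = -325/244.
Then β = ((-20) − 19·(-325/244))/7 = 185/244.
At t = 12: ŝ = (-325/244)·(12) + (185/244)·(1) = -3715/244.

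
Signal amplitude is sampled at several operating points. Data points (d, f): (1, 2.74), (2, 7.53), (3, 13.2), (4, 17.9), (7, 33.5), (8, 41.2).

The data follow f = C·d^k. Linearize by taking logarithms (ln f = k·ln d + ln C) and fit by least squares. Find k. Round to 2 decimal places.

k = 1.28

Linearized form: ln f = k·ln d + ln C. From the 6 transformed points,
XᵀX = [[11.7199, 7.2034]; [7.2034, 6]], rhs = [22.7987, 15.7219]ᵀ  (here Σln d = 7.2034, Σ(ln d)² = 11.7199, Σln f = 15.7219, Σln d·ln f = 22.7987).
Δ = 11.7199·6 − (7.2034)² = 18.4301; k = (22.7987·6 − 7.2034·15.7219)/18.4301 = 1.27732, ln C = (11.7199·15.7219 − 7.2034·22.7987)/18.4301 = 1.08680.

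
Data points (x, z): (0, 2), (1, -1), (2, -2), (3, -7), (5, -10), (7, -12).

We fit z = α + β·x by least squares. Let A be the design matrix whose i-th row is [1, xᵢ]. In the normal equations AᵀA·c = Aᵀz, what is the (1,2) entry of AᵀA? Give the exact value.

Row 1 ↔ basis 1, column 2 ↔ basis x, so (AᵀA)_{1,2} = Σᵢ x = (1)·(0) + (1)·(1) + (1)·(2) + (1)·(3) + (1)·(5) + (1)·(7) = 18.

18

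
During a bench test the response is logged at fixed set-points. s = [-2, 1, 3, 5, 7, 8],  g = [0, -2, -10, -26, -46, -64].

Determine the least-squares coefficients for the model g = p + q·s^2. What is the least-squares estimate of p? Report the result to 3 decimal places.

Entries of AᵀA: Σ1 = 6, Σs^2 = 152, Σs^2·s^2 = 7220.
Right-hand side: Σg = -148, Σs^2·g = -7092.
So AᵀA·[p, q]ᵀ = Aᵀg: [[6, 152]; [152, 7220]]·[p, q]ᵀ = [-148, -7092]ᵀ.
Determinant 6·7220 − 152² = 20216.
p = ((-148)·7220 − 152·(-7092))/20216 = 62/133; q = (6·(-7092) − 152·(-148))/20216 = -2507/2527.

p = 0.466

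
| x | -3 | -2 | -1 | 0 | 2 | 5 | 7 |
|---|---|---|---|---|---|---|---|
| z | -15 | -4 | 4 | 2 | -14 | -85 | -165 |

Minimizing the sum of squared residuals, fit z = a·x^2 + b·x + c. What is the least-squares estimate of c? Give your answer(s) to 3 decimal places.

Forming AᵀA = [[3140, 440, 92]; [440, 92, 8]; [92, 8, 7]] and Aᵀz = [-10413, -1559, -277]ᵀ gives AᵀA·[a, b, c]ᵀ = Aᵀz.
Solving the 3×3 system (Gaussian elimination) gives a = -36277/11964, b = -32789/11964, c = 3402/997.

c = 3.412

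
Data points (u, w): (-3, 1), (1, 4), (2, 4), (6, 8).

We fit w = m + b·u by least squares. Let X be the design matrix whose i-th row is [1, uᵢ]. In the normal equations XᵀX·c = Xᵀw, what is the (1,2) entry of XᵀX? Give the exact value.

6

Row 1 ↔ basis 1, column 2 ↔ basis u, so (XᵀX)_{1,2} = Σᵢ u = (1)·(-3) + (1)·(1) + (1)·(2) + (1)·(6) = 6.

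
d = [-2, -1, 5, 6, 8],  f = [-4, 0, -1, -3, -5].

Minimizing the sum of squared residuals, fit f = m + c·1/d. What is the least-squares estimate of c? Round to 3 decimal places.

Setting ∂/∂m … = 0 gives: 5·m + (-121/120)·c = -13;  (-121/120)·m + (19201/14400)·c = 27/40.
(Σ1 = 5, Σ1/d = -121/120, Σ1/d·1/d = 19201/14400, Σf = -13, Σ1/d·f = 27/40.)
Eliminating c: (19201/14400)·(row 1) − (-121/120)·(row 2) gives (20341/3600)·m = (19201/14400)·(-13) − (-121/120)·(27/40) = -59953/3600, so m = -59953/20341.
Then c = ((27/40) − (-121/120)·(-59953/20341))/(19201/14400) = -35040/20341.

c = -1.723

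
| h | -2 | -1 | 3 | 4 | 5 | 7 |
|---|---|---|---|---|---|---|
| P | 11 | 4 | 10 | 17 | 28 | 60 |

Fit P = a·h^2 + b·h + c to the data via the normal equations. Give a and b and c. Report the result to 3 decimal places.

a = 1.446, b = -1.778, c = 1.337

The normal equations are: 3380·a + 550·b + 104·c = 4050;  550·a + 104·b + 16·c = 632;  104·a + 16·b + 6·c = 130.
Solving the 3×3 system (Gaussian elimination) gives a = 24296/16797, b = -29869/16797, c = 7485/5599.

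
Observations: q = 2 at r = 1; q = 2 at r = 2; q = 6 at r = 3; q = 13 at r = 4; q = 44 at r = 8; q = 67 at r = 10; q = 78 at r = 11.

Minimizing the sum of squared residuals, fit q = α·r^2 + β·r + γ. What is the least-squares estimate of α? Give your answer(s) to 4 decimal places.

α = 0.5617

The normal equations are: 29091·α + 2943·β + 315·γ = 19226;  2943·α + 315·β + 39·γ = 1956;  315·α + 39·β + 7·γ = 212.
Inverting the 3×3 Gram matrix, [α, β, γ]ᵀ = [2521/4488, 449/408, -210/187]ᵀ.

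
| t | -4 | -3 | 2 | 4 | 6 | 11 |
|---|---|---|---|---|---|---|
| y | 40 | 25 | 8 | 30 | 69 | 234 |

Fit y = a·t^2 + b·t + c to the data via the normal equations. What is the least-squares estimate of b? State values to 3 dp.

Normal-equation sums: Σt^2·t^2 = 16546, Σt^2·t = 1528, Σt^2 = 202, Σt·t = 202, Σt = 16, Σ1 = 6.
Moment sums: Σt^2·y = 32175, Σt·y = 2889, Σy = 406.
So AᵀA·[a, b, c]ᵀ = Aᵀy: [[16546, 1528, 202]; [1528, 202, 16]; [202, 16, 6]]·[a, b, c]ᵀ = [32175, 2889, 406]ᵀ.
Row-reducing yields a = 580805/286988, b = -176403/143494, c = 806569/286988.

b = -1.229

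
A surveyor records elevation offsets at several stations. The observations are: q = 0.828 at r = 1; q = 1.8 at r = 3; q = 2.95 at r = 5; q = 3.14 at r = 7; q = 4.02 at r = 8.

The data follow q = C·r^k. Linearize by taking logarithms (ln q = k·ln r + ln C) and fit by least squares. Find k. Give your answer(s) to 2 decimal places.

k = 0.74

Taking logs, ln q = k·ln r + ln C, so regress ln q on ln r.
Sums: Σln r = 6.7334, Σ(ln r)² = 11.9079, Σln q = 4.0164, Σln r·ln q = 7.5065.
Normal system: [[11.9079, 6.7334]; [6.7334, 5]]·[k, ln C]ᵀ = [7.5065, 4.0164]ᵀ.
Solving (det = 14.2007): k = 0.73861, ln C = -0.19140.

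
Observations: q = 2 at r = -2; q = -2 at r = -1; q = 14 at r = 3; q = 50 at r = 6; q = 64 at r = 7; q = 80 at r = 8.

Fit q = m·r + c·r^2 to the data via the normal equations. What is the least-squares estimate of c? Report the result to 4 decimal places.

c = 1.0522

Forming MᵀM = [[163, 1089]; [1089, 7891]] and Mᵀq = [1428, 10188]ᵀ gives MᵀM·[m, c]ᵀ = Mᵀq.
det = 163·7891 − 1089² = 100312.
m = (1428·7891 − 1089·10188)/100312 = 21702/12539; c = (163·10188 − 1089·1428)/100312 = 13194/12539.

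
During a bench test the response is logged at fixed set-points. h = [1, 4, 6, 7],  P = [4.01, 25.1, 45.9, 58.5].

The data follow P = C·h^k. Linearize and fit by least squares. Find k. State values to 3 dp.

k = 1.367

Linearized form: ln P = k·ln h + ln C. From the 4 transformed points,
Over the data: Σln h = 5.1240, Σ(ln h)² = 8.9188, Σln P = 12.5072, Σln h·ln P = 19.2419.
Normal system: [[8.9188, 5.1240]; [5.1240, 4]]·[k, ln C]ᵀ = [19.2419, 12.5072]ᵀ.
Δ = 8.9188·4 − (5.1240)² = 9.4201; k = (19.2419·4 − 5.1240·12.5072)/9.4201 = 1.36744, ln C = (8.9188·12.5072 − 5.1240·19.2419)/9.4201 = 1.37511.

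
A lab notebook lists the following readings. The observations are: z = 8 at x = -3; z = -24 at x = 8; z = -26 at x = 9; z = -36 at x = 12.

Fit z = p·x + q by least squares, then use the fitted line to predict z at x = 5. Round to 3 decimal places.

Sums needed: Σx·x = 298, Σx = 26, Σ1 = 4.
Right-hand side: Σx·z = -882, Σz = -78.
Δ = 298·4 − 26² = 516.
p = ((-882)·4 − 26·(-78))/516 = -125/43; q = (298·(-78) − 26·(-882))/516 = -26/43.
At x = 5: ẑ = (-125/43)·(5) + (-26/43)·(1) = -651/43.

ẑ = -15.140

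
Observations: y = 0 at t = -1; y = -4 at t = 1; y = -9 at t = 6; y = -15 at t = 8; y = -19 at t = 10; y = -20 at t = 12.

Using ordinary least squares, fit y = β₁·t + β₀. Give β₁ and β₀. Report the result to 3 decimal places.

β₁ = -1.585, β₀ = -1.659

The normal system MᵀM·[β₁, β₀]ᵀ = Mᵀy is [[346, 36]; [36, 6]]·[β₁, β₀]ᵀ = [-608, -67]ᵀ.
Δ = 346·6 − 36² = 780.
β₁ = ((-608)·6 − 36·(-67))/780 = -103/65; β₀ = (346·(-67) − 36·(-608))/780 = -647/390.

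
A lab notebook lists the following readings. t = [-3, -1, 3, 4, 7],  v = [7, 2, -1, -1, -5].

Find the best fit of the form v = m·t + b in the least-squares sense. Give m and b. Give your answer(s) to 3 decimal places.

m = -1.078, b = 2.556

Entries of MᵀM: Σt·t = 84, Σt = 10, Σ1 = 5.
And Σt·v = -65, Σv = 2.
Normal equations: [[84, 10]; [10, 5]]·[m, b]ᵀ = [-65, 2]ᵀ.
Determinant 84·5 − 10² = 320.
m = ((-65)·5 − 10·2)/320 = -69/64; b = (84·2 − 10·(-65))/320 = 409/160.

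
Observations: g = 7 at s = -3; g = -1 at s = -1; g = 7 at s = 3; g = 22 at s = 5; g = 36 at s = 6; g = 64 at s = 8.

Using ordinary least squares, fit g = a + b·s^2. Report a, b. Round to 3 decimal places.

With design matrix M, MᵀM = [[6, 144]; [144, 6180]] and Mᵀg = [135, 6067]ᵀ.
Δ = 6·6180 − 144² = 16344.
a = (135·6180 − 144·6067)/16344 = -1093/454; b = (6·6067 − 144·135)/16344 = 2827/2724.

a = -2.407, b = 1.038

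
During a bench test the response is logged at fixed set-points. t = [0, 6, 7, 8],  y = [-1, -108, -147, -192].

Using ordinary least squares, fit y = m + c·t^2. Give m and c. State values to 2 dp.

m = -0.87, c = -2.98

Forming MᵀM = [[4, 149]; [149, 7793]] and Mᵀy = [-448, -23379]ᵀ gives MᵀM·[m, c]ᵀ = Mᵀy.
Eliminating c: 7793·(row 1) − 149·(row 2) gives 8971·m = 7793·(-448) − 149·(-23379) = -7793, so m = -7793/8971.
Then c = ((-23379) − 149·(-7793/8971))/7793 = -26764/8971.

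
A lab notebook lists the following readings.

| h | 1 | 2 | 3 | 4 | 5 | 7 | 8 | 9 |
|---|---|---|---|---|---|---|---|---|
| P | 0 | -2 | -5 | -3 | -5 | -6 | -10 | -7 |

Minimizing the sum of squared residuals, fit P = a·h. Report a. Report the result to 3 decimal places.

a = -0.968

Sums needed: Σh·h = 249.
Moment sums: Σh·P = -241.
a = (-241)/249 = -0.967871.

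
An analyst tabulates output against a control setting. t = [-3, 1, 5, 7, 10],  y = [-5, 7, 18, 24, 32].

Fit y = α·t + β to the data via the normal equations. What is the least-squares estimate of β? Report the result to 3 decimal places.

β = 3.815

Compute the Gram sums: Σt·t = 184, Σt = 20, Σ1 = 5.
Moment sums: Σt·y = 600, Σy = 76.
So XᵀX·[α, β]ᵀ = Xᵀy: [[184, 20]; [20, 5]]·[α, β]ᵀ = [600, 76]ᵀ.
Determinant 184·5 − 20² = 520.
α = (600·5 − 20·76)/520 = 37/13; β = (184·76 − 20·600)/520 = 248/65.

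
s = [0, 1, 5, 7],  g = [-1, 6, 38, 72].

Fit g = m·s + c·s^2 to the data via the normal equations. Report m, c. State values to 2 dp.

m = 2.25, c = 1.13

Entries of MᵀM: Σs·s = 75, Σs·s^2 = 469, Σs^2·s^2 = 3027.
Moment sums: Σs·g = 700, Σs^2·g = 4484.
MᵀM·[m, c]ᵀ = Mᵀg becomes [[75, 469]; [469, 3027]]·[m, c]ᵀ = [700, 4484]ᵀ.
Δ = 75·3027 − 469² = 7064.
m = (700·3027 − 469·4484)/7064 = 1988/883; c = (75·4484 − 469·700)/7064 = 1000/883.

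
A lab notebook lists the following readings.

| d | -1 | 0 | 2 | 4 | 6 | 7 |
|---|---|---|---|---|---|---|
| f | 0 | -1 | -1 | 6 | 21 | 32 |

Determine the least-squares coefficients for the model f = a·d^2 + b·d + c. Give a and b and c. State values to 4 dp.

Entries of AᵀA: Σd^2·d^2 = 3970, Σd^2·d = 630, Σd^2 = 106, Σd·d = 106, Σd = 18, Σ1 = 6.
And Σd^2·f = 2416, Σd·f = 372, Σf = 57.
Inverting the 3×3 Gram matrix, [a, b, c]ᵀ = [609/676, -1041/676, -607/338]ᵀ.

a = 0.9009, b = -1.5399, c = -1.7959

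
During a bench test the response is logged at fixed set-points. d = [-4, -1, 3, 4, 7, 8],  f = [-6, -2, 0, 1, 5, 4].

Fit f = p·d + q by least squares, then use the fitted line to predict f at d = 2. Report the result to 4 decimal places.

f̂ = -0.3791

From the data, Σd·d = 155, Σd = 17, Σ1 = 6.
And Σd·f = 97, Σf = 2.
MᵀM·[p, q]ᵀ = Mᵀf becomes [[155, 17]; [17, 6]]·[p, q]ᵀ = [97, 2]ᵀ.
det = 155·6 − 17² = 641.
p = (97·6 − 17·2)/641 = 548/641; q = (155·2 − 17·97)/641 = -1339/641.
At d = 2: f̂ = (548/641)·(2) + (-1339/641)·(1) = -243/641.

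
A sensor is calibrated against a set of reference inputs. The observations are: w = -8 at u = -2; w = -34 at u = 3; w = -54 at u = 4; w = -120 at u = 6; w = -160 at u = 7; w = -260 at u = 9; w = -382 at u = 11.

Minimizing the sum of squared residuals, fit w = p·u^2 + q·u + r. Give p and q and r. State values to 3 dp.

p = -2.975, q = -2.028, r = -0.112

Setting ∂/∂p … = 0 gives: 25252·p + 2702·q + 316·r = -80644;  2702·p + 316·q + 38·r = -8684;  316·p + 38·q + 7·r = -1018.
Solving the 3×3 system (Gaussian elimination) gives p = -44756/15043, q = -30502/15043, r = -1686/15043.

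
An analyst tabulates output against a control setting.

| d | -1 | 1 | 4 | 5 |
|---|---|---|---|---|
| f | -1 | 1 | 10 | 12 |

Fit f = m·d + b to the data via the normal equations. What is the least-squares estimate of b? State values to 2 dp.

The normal equations are: 43·m + 9·b = 102;  9·m + 4·b = 22.
(Σd·d = 43, Σd = 9, Σ1 = 4, Σd·f = 102, Σf = 22.)
Eliminating b: 4·(row 1) − 9·(row 2) gives 91·m = 4·102 − 9·22 = 210, so m = 30/13.
Then b = (22 − 9·(30/13))/4 = 4/13.

b = 0.31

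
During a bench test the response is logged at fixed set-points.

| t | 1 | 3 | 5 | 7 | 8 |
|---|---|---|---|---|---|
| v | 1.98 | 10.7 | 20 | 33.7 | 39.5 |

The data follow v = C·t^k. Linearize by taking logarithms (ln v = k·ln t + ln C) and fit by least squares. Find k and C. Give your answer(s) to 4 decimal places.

k = 1.4369, C = 2.0413

Let Y = ln v. Fitting Y = k·ln t + ln C by least squares:
AᵀA = [[11.9079, 6.7334]; [6.7334, 5]], rhs = [21.9148, 13.2429]ᵀ  (here Σln t = 6.7334, Σ(ln t)² = 11.9079, Σln v = 13.2429, Σln t·ln v = 21.9148).
Solving (det = 14.2007): k = 1.43686, ln C = 0.71358, so C = exp(0.71358) = 2.04128.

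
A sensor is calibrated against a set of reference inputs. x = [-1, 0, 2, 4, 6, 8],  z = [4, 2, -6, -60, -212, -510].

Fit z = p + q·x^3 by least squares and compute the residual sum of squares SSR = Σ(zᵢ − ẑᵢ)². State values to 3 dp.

Normal-equation sums: Σ1 = 6, Σx^3 = 799, Σx^3·x^3 = 312961.
And Σz = -782, Σx^3·z = -310804.
AᵀA·[p, q]ᵀ = Aᵀz becomes [[6, 799]; [799, 312961]]·[p, q]ᵀ = [-782, -310804]ᵀ.
Determinant 6·312961 − 799² = 1239365.
p = ((-782)·312961 − 799·(-310804))/1239365 = 3596894/1239365; q = (6·(-310804) − 799·(-782))/1239365 = -1240006/1239365.
Residuals: 24112/247873, -1118164/1239365, -1113036/1239365, 280318/247873, 1499022/1239365, -789972/1239365; SSR = 5921784/1239365.

SSR = 4.778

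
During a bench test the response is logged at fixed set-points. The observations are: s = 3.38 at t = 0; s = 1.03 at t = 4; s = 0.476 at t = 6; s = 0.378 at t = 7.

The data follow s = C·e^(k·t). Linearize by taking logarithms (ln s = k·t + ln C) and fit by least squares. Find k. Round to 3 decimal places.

Taking logs, ln s = k·t + ln C, so regress ln s on t.
Σt = 17.0000, Σ(t)² = 101.0000, Σln s = -0.4678, Σt·ln s = -11.1458.
Normal system: [[101.0000, 17.0000]; [17.0000, 4]]·[k, ln C]ᵀ = [-11.1458, -0.4678]ᵀ.
Slope k = (n·Σt·ln s − Σt·Σln s)/(n·Σ(t)² − (Σt)²) = (4·-11.1458 − 17.0000·-0.4678)/115.0000 = -0.31853; ln C = (Σln s − k·Σt)/n = 1.23682.

k = -0.319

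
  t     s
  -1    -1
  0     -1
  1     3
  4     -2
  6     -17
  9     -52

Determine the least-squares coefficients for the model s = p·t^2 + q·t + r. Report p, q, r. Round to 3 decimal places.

Normal-equation sums: Σt^2·t^2 = 8115, Σt^2·t = 1009, Σt^2 = 135, Σt·t = 135, Σt = 19, Σ1 = 6.
Moment sums: Σt^2·s = -4854, Σt·s = -574, Σs = -70.
AᵀA·[p, q, r]ᵀ = Aᵀs becomes [[8115, 1009, 135]; [1009, 135, 19]; [135, 19, 6]]·[p, q, r]ᵀ = [-4854, -574, -70]ᵀ.
Inverting the 3×3 Gram matrix, [p, q, r]ᵀ = [-60745/62736, 58883/20912, 37727/31368]ᵀ.

p = -0.968, q = 2.816, r = 1.203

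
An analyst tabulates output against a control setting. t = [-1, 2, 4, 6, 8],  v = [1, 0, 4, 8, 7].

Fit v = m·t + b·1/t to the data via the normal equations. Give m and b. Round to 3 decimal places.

m = 1.081, b = -2.357

Entries of AᵀA: Σt·t = 121, Σt·1/t = 5, Σ1/t·1/t = 781/576.
Moment sums: Σt·v = 119, Σ1/t·v = 53/24.
Eliminating b: (781/576)·(row 1) − 5·(row 2) gives (80101/576)·m = (781/576)·119 − 5·(53/24) = 86579/576, so m = 86579/80101.
Then b = ((53/24) − 5·(86579/80101))/(781/576) = -188808/80101.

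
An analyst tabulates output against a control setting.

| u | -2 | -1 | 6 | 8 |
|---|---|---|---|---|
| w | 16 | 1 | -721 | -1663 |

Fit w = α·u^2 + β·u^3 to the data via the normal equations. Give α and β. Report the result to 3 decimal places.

Forming XᵀX = [[5409, 40511]; [40511, 308865]] and Xᵀw = [-132323, -1007321]ᵀ gives XᵀX·[α, β]ᵀ = Xᵀw.
Eliminating β: 308865·(row 1) − 40511·(row 2) gives 29509664·α = 308865·(-132323) − 40511·(-1007321) = -62362364, so α = -15590591/7377416.
Then β = ((-1007321) − 40511·(-15590591/7377416))/308865 = -22015559/7377416.

α = -2.113, β = -2.984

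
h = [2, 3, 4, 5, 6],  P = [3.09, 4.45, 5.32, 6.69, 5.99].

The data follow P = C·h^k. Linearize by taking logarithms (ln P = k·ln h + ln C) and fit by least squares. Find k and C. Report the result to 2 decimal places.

Linearized form: ln P = k·ln h + ln C. From the 5 transformed points,
Σln h = 6.5793, Σ(ln h)² = 9.4099, Σln P = 7.9833, Σln h·ln P = 11.0056.
Equations: 9.4099·k + 6.5793·ln C = 11.0056;  6.5793·k + 5·ln C = 7.9833.
Slope k = (n·Σln h·ln P − Σln h·Σln P)/(n·Σ(ln h)² − (Σln h)²) = (5·11.0056 − 6.5793·7.9833)/3.7630 = 0.66547; ln C = (Σln P − k·Σln h)/n = 0.72099, so C = exp(0.72099) = 2.05647.

k = 0.67, C = 2.06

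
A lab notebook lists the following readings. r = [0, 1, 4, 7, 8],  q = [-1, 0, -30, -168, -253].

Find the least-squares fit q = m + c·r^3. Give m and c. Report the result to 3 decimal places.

Entries of XᵀX: Σ1 = 5, Σr^3 = 920, Σr^3·r^3 = 383890.
Moment sums: Σq = -452, Σr^3·q = -189080.
So XᵀX·[m, c]ᵀ = Xᵀq: [[5, 920]; [920, 383890]]·[m, c]ᵀ = [-452, -189080]ᵀ.
Δ = 5·383890 − 920² = 1073050.
m = ((-452)·383890 − 920·(-189080))/1073050 = 43532/107305; c = (5·(-189080) − 920·(-452))/1073050 = -52956/107305.

m = 0.406, c = -0.494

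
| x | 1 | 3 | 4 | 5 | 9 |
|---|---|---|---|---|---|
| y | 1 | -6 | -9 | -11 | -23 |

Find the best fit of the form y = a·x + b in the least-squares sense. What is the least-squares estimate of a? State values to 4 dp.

Compute the Gram sums: Σx·x = 132, Σx = 22, Σ1 = 5.
And Σx·y = -315, Σy = -48.
MᵀM·[a, b]ᵀ = Mᵀy becomes [[132, 22]; [22, 5]]·[a, b]ᵀ = [-315, -48]ᵀ.
Δ = 132·5 − 22² = 176.
a = ((-315)·5 − 22·(-48))/176 = -519/176; b = (132·(-48) − 22·(-315))/176 = 27/8.

a = -2.9489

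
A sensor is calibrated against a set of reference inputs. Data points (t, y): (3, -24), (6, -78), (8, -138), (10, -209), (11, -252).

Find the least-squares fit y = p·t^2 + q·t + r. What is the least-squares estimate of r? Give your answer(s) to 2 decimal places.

r = -4.02

Entries of AᵀA: Σt^2·t^2 = 30114, Σt^2·t = 3086, Σt^2 = 330, Σt·t = 330, Σt = 38, Σ1 = 5.
For Aᵀy: Σt^2·y = -63248, Σt·y = -6506, Σy = -701.
Normal equations: [[30114, 3086, 330]; [3086, 330, 38]; [330, 38, 5]]·[p, q, r]ᵀ = [-63248, -6506, -701]ᵀ.
Inverting the 3×3 Gram matrix, [p, q, r]ᵀ = [-1783/892, -499/892, -897/223]ᵀ.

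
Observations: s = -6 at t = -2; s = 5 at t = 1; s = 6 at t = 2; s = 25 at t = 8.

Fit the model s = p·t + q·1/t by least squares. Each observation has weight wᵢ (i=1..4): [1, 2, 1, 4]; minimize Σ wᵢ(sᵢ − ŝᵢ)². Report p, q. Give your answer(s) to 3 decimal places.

p = 3.091, q = 1.472

Entries of MᵀWM: Σwᵢ·t·t = 266, Σwᵢ·t·1/t = 8, Σwᵢ·1/t·1/t = 41/16.
Moment sums: Σwᵢ·t·s = 834, Σwᵢ·1/t·s = 57/2.
Δ = 266·(41/16) − 8² = 4941/8.
p = (834·(41/16) − 8·(57/2))/(4941/8) = 1697/549; q = (266·(57/2) − 8·834)/(4941/8) = 808/549.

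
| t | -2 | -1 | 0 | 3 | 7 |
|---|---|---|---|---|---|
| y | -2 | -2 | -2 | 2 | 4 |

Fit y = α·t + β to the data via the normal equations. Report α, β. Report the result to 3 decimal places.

Entries of AᵀA: Σt·t = 63, Σt = 7, Σ1 = 5.
Right-hand side: Σt·y = 40, Σy = 0.
Determinant 63·5 − 7² = 266.
α = (40·5 − 7·0)/266 = 100/133; β = (63·0 − 7·40)/266 = -20/19.

α = 0.752, β = -1.053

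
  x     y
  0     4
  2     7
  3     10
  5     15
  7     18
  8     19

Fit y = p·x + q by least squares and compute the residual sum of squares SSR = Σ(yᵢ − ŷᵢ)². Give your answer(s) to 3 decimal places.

SSR = 2.819

Normal-equation sums: Σx·x = 151, Σx = 25, Σ1 = 6.
Moment sums: Σx·y = 397, Σy = 73.
So AᵀA·[p, q]ᵀ = Aᵀy: [[151, 25]; [25, 6]]·[p, q]ᵀ = [397, 73]ᵀ.
Δ = 151·6 − 25² = 281.
p = (397·6 − 25·73)/281 = 557/281; q = (151·73 − 25·397)/281 = 1098/281.
Residuals: 26/281, -245/281, 41/281, 332/281, 61/281, -215/281; SSR = 792/281.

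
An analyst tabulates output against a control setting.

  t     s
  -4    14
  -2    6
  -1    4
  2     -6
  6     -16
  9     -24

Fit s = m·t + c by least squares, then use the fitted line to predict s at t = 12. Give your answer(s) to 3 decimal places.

The normal equations are: 142·m + 10·c = -396;  10·m + 6·c = -22.
(Σt·t = 142, Σt = 10, Σ1 = 6, Σt·s = -396, Σs = -22.)
Δ = 142·6 − 10² = 752.
m = ((-396)·6 − 10·(-22))/752 = -539/188; c = (142·(-22) − 10·(-396))/752 = 209/188.
At t = 12: ŝ = (-539/188)·(12) + (209/188)·(1) = -6259/188.

ŝ = -33.293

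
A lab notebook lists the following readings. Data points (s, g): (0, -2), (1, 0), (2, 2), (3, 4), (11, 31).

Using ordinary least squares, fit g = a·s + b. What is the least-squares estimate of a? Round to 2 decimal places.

a = 3.08

From the data, Σs·s = 135, Σs = 17, Σ1 = 5.
And Σs·g = 357, Σg = 35.
Determinant 135·5 − 17² = 386.
a = (357·5 − 17·35)/386 = 595/193; b = (135·35 − 17·357)/386 = -672/193.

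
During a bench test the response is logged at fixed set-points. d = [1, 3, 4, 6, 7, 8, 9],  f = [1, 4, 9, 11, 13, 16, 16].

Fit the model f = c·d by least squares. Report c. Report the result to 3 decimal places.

c = 1.867

Setting ∂/∂c … = 0 gives: 256·c = 478.
Hence c = 478 / 256 ≈ 1.86719.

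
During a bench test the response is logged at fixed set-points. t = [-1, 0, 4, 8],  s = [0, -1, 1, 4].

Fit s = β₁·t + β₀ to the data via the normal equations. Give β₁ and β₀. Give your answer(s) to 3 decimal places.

β₁ = 0.493, β₀ = -0.355

With design matrix A, AᵀA = [[81, 11]; [11, 4]] and Aᵀs = [36, 4]ᵀ.
Δ = 81·4 − 11² = 203.
β₁ = (36·4 − 11·4)/203 = 100/203; β₀ = (81·4 − 11·36)/203 = -72/203.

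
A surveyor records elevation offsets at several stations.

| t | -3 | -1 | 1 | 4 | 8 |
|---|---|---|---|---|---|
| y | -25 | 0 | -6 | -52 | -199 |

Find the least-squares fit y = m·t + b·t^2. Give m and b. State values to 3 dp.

m = -0.992, b = -2.989

With design matrix A, AᵀA = [[91, 549]; [549, 4435]] and Aᵀy = [-1731, -13799]ᵀ.
det = 91·4435 − 549² = 102184.
m = ((-1731)·4435 − 549·(-13799))/102184 = -50667/51092; b = (91·(-13799) − 549·(-1731))/102184 = -152695/51092.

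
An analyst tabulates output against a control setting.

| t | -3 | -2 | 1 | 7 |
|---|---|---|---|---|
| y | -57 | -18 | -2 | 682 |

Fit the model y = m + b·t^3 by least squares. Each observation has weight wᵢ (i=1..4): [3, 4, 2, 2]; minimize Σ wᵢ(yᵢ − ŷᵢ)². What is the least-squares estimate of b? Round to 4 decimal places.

From the data, Σwᵢ·1 = 11, Σwᵢ·t^3 = 575, Σwᵢ·t^3·t^3 = 237743.
And Σwᵢ·y = 1117, Σwᵢ·t^3·y = 473041.
So MᵀWM·[m, b]ᵀ = MᵀWy: [[11, 575]; [575, 237743]]·[m, b]ᵀ = [1117, 473041]ᵀ.
Δ = 11·237743 − 575² = 2284548.
m = (1117·237743 − 575·473041)/2284548 = -536637/190379; b = (11·473041 − 575·1117)/2284548 = 380098/190379.

b = 1.9965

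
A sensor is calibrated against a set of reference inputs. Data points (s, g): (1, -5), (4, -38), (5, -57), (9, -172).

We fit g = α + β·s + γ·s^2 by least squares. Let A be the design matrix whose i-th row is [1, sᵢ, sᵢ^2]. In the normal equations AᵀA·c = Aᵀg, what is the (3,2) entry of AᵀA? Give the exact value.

Row 3 ↔ basis s^2, column 2 ↔ basis s, so (AᵀA)_{3,2} = Σᵢ (s^2)·(s) = (1)·(1) + (16)·(4) + (25)·(5) + (81)·(9) = 919.

919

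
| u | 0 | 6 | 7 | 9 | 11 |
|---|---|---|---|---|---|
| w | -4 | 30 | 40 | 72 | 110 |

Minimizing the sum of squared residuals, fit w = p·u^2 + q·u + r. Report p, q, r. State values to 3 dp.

p = 0.974, q = -0.357, r = -3.947

Entries of XᵀX: Σu^2·u^2 = 24899, Σu^2·u = 2619, Σu^2 = 287, Σu·u = 287, Σu = 33, Σ1 = 5.
Moment sums: Σu^2·w = 22182, Σu·w = 2318, Σw = 248.
XᵀX·[p, q, r]ᵀ = Xᵀw becomes [[24899, 2619, 287]; [2619, 287, 33]; [287, 33, 5]]·[p, q, r]ᵀ = [22182, 2318, 248]ᵀ.
Row-reducing yields p = 70231/72111, q = -8581/24037, r = -284650/72111.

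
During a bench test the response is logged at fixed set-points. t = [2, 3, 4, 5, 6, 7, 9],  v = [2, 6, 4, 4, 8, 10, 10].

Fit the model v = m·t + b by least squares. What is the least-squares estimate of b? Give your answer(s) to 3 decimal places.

b = 0.426

The normal system XᵀX·[m, b]ᵀ = Xᵀv is [[220, 36]; [36, 7]]·[m, b]ᵀ = [266, 44]ᵀ.
Eliminating b: 7·(row 1) − 36·(row 2) gives 244·m = 7·266 − 36·44 = 278, so m = 139/122.
Then b = (44 − 36·(139/122))/7 = 26/61.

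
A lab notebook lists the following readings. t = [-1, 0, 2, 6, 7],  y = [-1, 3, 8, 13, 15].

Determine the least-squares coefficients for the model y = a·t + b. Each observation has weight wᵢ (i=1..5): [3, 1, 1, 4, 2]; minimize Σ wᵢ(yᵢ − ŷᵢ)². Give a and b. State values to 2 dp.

Forming XᵀWX = [[249, 37]; [37, 11]] and XᵀWy = [541, 90]ᵀ gives XᵀWX·[a, b]ᵀ = XᵀWy.
Determinant 249·11 − 37² = 1370.
a = (541·11 − 37·90)/1370 = 2621/1370; b = (249·90 − 37·541)/1370 = 2393/1370.

a = 1.91, b = 1.75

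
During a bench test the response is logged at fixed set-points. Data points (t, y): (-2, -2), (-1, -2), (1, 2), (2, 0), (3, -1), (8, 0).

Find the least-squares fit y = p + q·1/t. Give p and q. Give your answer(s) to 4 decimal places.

p = -0.6443, q = 1.8890

Sums needed: Σ1 = 6, Σ1/t = 11/24, Σ1/t·1/t = 1513/576.
Right-hand side: Σy = -3, Σ1/t·y = 14/3.
det = 6·(1513/576) − (11/24)² = 8957/576.
p = ((-3)·(1513/576) − (11/24)·(14/3))/(8957/576) = -5771/8957; q = (6·(14/3) − (11/24)·(-3))/(8957/576) = 16920/8957.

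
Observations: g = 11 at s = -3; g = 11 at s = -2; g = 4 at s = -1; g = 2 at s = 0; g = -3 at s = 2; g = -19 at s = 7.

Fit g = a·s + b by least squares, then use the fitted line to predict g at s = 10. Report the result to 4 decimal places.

The normal equations are: 67·a + 3·b = -198;  3·a + 6·b = 6.
Δ = 67·6 − 3² = 393.
a = ((-198)·6 − 3·6)/393 = -402/131; b = (67·6 − 3·(-198))/393 = 332/131.
At s = 10: ĝ = (-402/131)·(10) + (332/131)·(1) = -3688/131.

ĝ = -28.1527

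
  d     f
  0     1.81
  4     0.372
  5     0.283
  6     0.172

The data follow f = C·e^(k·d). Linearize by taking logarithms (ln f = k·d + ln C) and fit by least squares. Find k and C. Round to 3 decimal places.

k = -0.386, C = 1.810

With ln fᵢ as the transformed response and dᵢ as the regressor:
AᵀA = [[77.0000, 15.0000]; [15.0000, 4]], rhs = [-20.8286, -3.4181]ᵀ  (here Σd = 15.0000, Σ(d)² = 77.0000, Σln f = -3.4181, Σd·ln f = -20.8286).
Solving (det = 83.0000): k = -0.38606, ln C = 0.59318, so C = exp(0.59318) = 1.80974.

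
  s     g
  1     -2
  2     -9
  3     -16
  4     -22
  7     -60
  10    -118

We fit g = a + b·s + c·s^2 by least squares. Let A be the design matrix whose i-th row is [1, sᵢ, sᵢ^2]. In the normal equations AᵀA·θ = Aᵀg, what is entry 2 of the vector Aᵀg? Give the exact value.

-1756

Entry 2 ↔ basis s, so (Aᵀg)_{2} = Σᵢ (s)·gᵢ = (1)·(-2) + (2)·(-9) + (3)·(-16) + (4)·(-22) + (7)·(-60) + (10)·(-118) = -1756.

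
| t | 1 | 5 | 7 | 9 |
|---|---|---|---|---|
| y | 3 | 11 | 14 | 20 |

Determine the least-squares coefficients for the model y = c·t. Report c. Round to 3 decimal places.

c = 2.154

Compute the Gram sums: Σt·t = 156.
Right-hand side: Σt·y = 336.
So MᵀM·[c]ᵀ = Mᵀy: [[156]]·[c]ᵀ = [336]ᵀ.
c = 336/156 = 2.15385.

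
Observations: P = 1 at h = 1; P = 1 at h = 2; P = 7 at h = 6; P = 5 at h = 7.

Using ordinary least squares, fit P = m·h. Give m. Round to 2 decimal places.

Sums needed: Σh·h = 90.
And Σh·P = 80.
So AᵀA·[m]ᵀ = AᵀP: [[90]]·[m]ᵀ = [80]ᵀ.
Hence m = 80 / 90 ≈ 0.888889.

m = 0.89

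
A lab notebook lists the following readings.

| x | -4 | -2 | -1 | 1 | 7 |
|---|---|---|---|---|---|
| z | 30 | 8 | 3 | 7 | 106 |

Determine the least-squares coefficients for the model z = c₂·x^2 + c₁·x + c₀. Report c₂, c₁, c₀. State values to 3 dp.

With design matrix M, MᵀM = [[2675, 271, 71]; [271, 71, 1]; [71, 1, 5]] and Mᵀz = [5716, 610, 154]ᵀ.
Inverting the 3×3 Gram matrix, [c₂, c₁, c₀]ᵀ = [42137/21693, 8210/7231, 64873/21693]ᵀ.

c₂ = 1.942, c₁ = 1.135, c₀ = 2.991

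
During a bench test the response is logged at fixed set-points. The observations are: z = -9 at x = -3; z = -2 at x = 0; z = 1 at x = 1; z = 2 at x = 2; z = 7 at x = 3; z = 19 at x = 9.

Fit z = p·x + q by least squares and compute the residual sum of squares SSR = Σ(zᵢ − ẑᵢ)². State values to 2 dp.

Normal-equation sums: Σx·x = 104, Σx = 12, Σ1 = 6.
For Aᵀz: Σx·z = 224, Σz = 18.
AᵀA·[p, q]ᵀ = Aᵀz becomes [[104, 12]; [12, 6]]·[p, q]ᵀ = [224, 18]ᵀ.
Eliminating q: 6·(row 1) − 12·(row 2) gives 480·p = 6·224 − 12·18 = 1128, so p = 47/20.
Then q = (18 − 12·(47/20))/6 = -17/10.
Residuals: -1/4, -3/10, 7/20, -1, 33/20, -9/20; SSR = 21/5.

SSR = 4.20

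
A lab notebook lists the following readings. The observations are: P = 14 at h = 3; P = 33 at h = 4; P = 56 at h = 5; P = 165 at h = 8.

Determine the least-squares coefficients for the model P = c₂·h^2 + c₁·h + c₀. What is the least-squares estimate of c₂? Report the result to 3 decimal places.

With design matrix A, AᵀA = [[5058, 728, 114]; [728, 114, 20]; [114, 20, 4]] and AᵀP = [12614, 1774, 268]ᵀ.
Solving the 3×3 system (Gaussian elimination) gives c₂ = 546/181, c₁ = -551/181, c₀ = -679/181.

c₂ = 3.017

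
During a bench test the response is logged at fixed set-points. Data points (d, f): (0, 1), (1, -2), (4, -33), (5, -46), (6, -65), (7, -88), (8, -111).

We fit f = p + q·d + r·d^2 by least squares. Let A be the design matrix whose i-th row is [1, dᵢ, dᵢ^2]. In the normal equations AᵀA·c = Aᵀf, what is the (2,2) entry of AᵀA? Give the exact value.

Row 2 ↔ basis d, column 2 ↔ basis d, so (AᵀA)_{2,2} = Σᵢ (d)·(d) = (0)·(0) + (1)·(1) + (4)·(4) + (5)·(5) + (6)·(6) + (7)·(7) + (8)·(8) = 191.

191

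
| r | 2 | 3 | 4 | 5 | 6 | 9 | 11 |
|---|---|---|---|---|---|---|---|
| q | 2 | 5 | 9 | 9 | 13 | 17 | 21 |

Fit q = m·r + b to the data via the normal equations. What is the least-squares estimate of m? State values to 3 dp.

Entries of MᵀM: Σr·r = 292, Σr = 40, Σ1 = 7.
Moment sums: Σr·q = 562, Σq = 76.
Normal equations: [[292, 40]; [40, 7]]·[m, b]ᵀ = [562, 76]ᵀ.
Eliminating b: 7·(row 1) − 40·(row 2) gives 444·m = 7·562 − 40·76 = 894, so m = 149/74.
Then b = (76 − 40·(149/74))/7 = -24/37.

m = 2.014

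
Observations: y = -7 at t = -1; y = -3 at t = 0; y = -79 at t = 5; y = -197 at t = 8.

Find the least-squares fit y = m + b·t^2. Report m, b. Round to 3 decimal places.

MᵀM·[m, b]ᵀ = Mᵀy reads: 4·m + 90·b = -286;  90·m + 4722·b = -14590.
(Σ1 = 4, Σt^2 = 90, Σt^2·t^2 = 4722, Σy = -286, Σt^2·y = -14590.)
Eliminating b: 4722·(row 1) − 90·(row 2) gives 10788·m = 4722·(-286) − 90·(-14590) = -37392, so m = -3116/899.
Then b = ((-14590) − 90·(-3116/899))/4722 = -8155/2697.

m = -3.466, b = -3.024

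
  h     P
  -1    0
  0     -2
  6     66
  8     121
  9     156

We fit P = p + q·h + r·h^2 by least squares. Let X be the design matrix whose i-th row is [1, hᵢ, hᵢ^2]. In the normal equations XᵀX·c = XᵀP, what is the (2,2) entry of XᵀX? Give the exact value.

182

Row 2 ↔ basis h, column 2 ↔ basis h, so (XᵀX)_{2,2} = Σᵢ (h)·(h) = (-1)·(-1) + (0)·(0) + (6)·(6) + (8)·(8) + (9)·(9) = 182.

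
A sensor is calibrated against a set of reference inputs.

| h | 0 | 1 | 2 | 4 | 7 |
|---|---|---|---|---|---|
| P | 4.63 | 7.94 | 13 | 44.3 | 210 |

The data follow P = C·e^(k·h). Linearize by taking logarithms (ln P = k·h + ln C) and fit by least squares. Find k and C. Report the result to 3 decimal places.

k = 0.550, C = 4.581

Taking logs, ln P = k·h + ln C, so regress ln P on h.
XᵀX = [[70.0000, 14.0000]; [14.0000, 5]], rhs = [59.7955, 15.3075]ᵀ  (here Σh = 14.0000, Σ(h)² = 70.0000, Σln P = 15.3075, Σh·ln P = 59.7955).
Δ = 70.0000·5 − (14.0000)² = 154.0000; k = (59.7955·5 − 14.0000·15.3075)/154.0000 = 0.54982, ln C = (70.0000·15.3075 − 14.0000·59.7955)/154.0000 = 1.52201, so C = exp(1.52201) = 4.58140.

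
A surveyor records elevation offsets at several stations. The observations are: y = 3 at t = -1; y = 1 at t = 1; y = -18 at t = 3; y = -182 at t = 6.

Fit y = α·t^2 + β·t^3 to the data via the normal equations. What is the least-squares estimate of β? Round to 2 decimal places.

Entries of MᵀM: Σt^2·t^2 = 1379, Σt^2·t^3 = 8019, Σt^3·t^3 = 47387.
Moment sums: Σt^2·y = -6710, Σt^3·y = -39800.
Eliminating β: 47387·(row 1) − 8019·(row 2) gives 1042312·α = 47387·(-6710) − 8019·(-39800) = 1189430, so α = 594715/521156.
Then β = ((-39800) − 8019·(594715/521156))/47387 = -538355/521156.

β = -1.03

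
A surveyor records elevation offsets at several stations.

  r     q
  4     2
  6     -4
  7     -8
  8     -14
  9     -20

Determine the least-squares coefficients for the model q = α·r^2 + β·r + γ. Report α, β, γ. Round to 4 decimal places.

Forming MᵀM = [[14610, 1864, 246]; [1864, 246, 34]; [246, 34, 5]] and Mᵀq = [-3020, -364, -44]ᵀ gives MᵀM·[α, β, γ]ᵀ = Mᵀq.
Inverting the 3×3 Gram matrix, [α, β, γ]ᵀ = [-334/679, 1342/679, 1332/679]ᵀ.

α = -0.4919, β = 1.9764, γ = 1.9617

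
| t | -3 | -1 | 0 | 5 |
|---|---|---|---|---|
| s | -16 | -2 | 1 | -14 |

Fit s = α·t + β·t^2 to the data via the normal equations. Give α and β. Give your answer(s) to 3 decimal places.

Normal-equation sums: Σt·t = 35, Σt·t^2 = 97, Σt^2·t^2 = 707.
For Xᵀs: Σt·s = -20, Σt^2·s = -496.
XᵀX·[α, β]ᵀ = Xᵀs becomes [[35, 97]; [97, 707]]·[α, β]ᵀ = [-20, -496]ᵀ.
Eliminating β: 707·(row 1) − 97·(row 2) gives 15336·α = 707·(-20) − 97·(-496) = 33972, so α = 2831/1278.
Then β = ((-496) − 97·(2831/1278))/707 = -1285/1278.

α = 2.215, β = -1.005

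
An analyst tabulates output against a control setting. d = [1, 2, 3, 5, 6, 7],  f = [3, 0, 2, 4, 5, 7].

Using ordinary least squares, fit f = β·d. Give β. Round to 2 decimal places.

β = 0.87

Setting ∂/∂β … = 0 gives: 124·β = 108.
(Σd·d = 124, Σd·f = 108.)
Hence β = 108 / 124 ≈ 0.870968.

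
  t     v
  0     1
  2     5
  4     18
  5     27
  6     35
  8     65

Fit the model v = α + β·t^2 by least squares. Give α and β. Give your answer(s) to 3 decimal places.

α = 1.269, β = 0.989

Compute the Gram sums: Σ1 = 6, Σt^2 = 145, Σt^2·t^2 = 6289.
Right-hand side: Σv = 151, Σt^2·v = 6403.
Δ = 6·6289 − 145² = 16709.
α = (151·6289 − 145·6403)/16709 = 684/539; β = (6·6403 − 145·151)/16709 = 533/539.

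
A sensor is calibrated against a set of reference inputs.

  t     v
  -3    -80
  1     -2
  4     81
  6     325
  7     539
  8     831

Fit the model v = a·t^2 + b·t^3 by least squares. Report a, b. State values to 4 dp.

a = -2.8948, b = 1.9852

MᵀM·[a, b]ᵀ = Mᵀv reads: 8131·a + 58133·b = 91869;  58133·a + 431275·b = 687891.
Determinant 8131·431275 − 58133² = 127251336.
a = (91869·431275 − 58133·687891)/127251336 = -15348522/5302139; b = (8131·687891 − 58133·91869)/127251336 = 10525881/5302139.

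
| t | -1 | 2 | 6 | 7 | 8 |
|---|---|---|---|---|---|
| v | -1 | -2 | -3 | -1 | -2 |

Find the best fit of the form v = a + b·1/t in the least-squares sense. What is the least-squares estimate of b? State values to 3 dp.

b = -0.770

MᵀM·[a, b]ᵀ = Mᵀv reads: 5·a + (-11/168)·b = -9;  (-11/168)·a + (37081/28224)·b = -25/28.
Δ = 5·(37081/28224) − (-11/168)² = 46321/7056.
a = ((-9)·(37081/28224) − (-11/168)·(-25/28))/(46321/7056) = -30489/16844; b = (5·(-25/28) − (-11/168)·(-9))/(46321/7056) = -35658/46321.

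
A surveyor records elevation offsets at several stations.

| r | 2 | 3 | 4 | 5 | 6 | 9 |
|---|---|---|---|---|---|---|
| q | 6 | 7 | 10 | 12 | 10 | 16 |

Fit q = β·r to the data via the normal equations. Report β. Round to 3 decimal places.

With design matrix X, XᵀX = [[171]] and Xᵀq = [337]ᵀ.
β = 337/171 = 1.97076.

β = 1.971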